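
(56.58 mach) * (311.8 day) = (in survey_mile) 3.225e+08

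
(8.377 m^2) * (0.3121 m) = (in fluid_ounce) 8.841e+04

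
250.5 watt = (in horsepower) 0.3359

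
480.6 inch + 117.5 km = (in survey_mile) 73.02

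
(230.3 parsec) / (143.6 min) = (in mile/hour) 1.845e+15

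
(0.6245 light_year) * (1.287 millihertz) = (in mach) 2.233e+10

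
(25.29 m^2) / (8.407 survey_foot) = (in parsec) 3.198e-16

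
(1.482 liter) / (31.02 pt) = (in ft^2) 1.458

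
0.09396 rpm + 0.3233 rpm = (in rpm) 0.4173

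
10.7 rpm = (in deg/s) 64.2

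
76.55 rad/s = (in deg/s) 4386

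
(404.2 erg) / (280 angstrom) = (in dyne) 1.444e+08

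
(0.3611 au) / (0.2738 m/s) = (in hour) 5.48e+07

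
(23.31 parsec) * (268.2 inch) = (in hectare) 4.9e+14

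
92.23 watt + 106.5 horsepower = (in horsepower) 106.6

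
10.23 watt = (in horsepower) 0.01372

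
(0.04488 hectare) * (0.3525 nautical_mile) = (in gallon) 7.74e+07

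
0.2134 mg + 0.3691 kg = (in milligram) 3.691e+05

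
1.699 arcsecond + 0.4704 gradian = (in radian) 0.007397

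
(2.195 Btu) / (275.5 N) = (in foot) 27.58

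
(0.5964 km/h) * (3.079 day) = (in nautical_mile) 23.8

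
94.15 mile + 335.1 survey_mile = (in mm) 6.908e+08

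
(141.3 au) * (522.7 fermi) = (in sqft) 118.9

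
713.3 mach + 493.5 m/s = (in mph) 5.444e+05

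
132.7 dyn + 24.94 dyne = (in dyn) 157.6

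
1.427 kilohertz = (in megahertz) 0.001427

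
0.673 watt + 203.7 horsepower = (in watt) 1.519e+05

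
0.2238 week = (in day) 1.567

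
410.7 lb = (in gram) 1.863e+05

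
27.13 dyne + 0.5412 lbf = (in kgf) 0.2455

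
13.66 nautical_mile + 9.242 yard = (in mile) 15.72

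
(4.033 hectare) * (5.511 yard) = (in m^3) 2.032e+05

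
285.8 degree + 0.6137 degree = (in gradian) 318.2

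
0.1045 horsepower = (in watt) 77.93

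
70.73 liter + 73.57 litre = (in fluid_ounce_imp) 5079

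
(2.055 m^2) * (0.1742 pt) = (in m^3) 0.0001263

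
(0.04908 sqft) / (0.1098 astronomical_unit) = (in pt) 7.869e-10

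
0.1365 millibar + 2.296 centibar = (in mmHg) 17.32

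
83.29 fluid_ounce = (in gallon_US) 0.6507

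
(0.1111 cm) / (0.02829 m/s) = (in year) 1.245e-09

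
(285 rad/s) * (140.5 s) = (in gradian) 2.549e+06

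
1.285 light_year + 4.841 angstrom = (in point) 3.446e+19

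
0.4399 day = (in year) 0.001205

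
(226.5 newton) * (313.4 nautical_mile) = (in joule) 1.315e+08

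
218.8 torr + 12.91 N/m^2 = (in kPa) 29.18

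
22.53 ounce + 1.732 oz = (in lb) 1.516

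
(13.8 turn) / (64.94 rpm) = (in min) 0.2125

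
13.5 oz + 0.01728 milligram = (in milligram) 3.827e+05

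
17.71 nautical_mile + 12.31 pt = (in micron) 3.28e+10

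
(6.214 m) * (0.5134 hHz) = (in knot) 620.1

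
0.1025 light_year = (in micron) 9.697e+20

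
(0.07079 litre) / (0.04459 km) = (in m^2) 1.588e-06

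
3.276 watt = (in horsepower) 0.004393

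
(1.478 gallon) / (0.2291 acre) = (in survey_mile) 3.75e-09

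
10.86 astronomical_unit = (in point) 4.605e+15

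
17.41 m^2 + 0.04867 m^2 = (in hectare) 0.001746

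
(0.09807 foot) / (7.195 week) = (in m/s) 6.869e-09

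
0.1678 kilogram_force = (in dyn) 1.646e+05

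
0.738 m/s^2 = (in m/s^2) 0.738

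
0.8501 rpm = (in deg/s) 5.101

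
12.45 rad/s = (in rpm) 118.9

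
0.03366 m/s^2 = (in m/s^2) 0.03366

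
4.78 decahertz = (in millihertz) 4.78e+04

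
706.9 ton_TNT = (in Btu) 2.803e+09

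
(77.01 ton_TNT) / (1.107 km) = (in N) 2.911e+08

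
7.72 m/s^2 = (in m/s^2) 7.72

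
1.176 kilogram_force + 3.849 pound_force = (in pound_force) 6.442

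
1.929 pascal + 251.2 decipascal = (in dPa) 270.5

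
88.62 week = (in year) 1.7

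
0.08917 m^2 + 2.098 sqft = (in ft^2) 3.058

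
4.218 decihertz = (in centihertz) 42.18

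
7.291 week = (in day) 51.04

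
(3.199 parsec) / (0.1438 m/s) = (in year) 2.177e+10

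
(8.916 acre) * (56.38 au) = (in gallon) 8.039e+19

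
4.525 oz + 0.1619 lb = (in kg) 0.2017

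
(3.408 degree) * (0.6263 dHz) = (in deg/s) 0.2134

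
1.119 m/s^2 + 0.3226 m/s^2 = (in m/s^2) 1.442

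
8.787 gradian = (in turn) 0.02197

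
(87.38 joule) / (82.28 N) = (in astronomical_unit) 7.099e-12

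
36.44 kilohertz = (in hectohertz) 364.4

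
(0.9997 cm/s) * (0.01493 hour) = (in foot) 1.763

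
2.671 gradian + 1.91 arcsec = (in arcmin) 144.3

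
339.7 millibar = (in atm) 0.3353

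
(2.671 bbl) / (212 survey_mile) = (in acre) 3.076e-10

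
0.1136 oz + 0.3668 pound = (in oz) 5.982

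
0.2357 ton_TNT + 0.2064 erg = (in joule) 9.862e+08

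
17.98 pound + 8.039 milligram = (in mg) 8.156e+06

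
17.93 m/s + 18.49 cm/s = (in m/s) 18.11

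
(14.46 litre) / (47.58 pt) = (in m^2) 0.8615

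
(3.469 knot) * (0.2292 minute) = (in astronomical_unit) 1.641e-10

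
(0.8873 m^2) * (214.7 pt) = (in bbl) 0.4227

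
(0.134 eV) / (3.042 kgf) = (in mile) 4.472e-25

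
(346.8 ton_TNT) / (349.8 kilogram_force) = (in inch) 1.665e+10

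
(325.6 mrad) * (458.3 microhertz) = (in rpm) 0.001425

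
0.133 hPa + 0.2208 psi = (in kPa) 1.536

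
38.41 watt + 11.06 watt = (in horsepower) 0.06634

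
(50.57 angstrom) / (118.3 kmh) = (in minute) 2.565e-12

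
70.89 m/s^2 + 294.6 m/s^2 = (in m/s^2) 365.5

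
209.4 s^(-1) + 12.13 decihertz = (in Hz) 210.6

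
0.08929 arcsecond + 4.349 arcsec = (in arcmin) 0.07397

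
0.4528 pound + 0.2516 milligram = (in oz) 7.245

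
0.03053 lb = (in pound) 0.03053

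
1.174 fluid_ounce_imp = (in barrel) 0.0002098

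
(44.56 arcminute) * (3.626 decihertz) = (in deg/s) 0.2693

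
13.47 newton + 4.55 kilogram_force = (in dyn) 5.809e+06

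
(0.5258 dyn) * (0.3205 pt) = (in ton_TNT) 1.421e-19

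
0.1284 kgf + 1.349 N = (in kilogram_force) 0.266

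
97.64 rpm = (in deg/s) 585.8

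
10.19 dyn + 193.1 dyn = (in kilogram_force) 0.0002073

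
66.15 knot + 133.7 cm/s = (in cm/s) 3537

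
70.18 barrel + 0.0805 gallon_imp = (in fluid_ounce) 3.773e+05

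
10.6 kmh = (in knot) 5.724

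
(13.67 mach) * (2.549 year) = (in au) 2.501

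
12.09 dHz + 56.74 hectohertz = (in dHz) 5.675e+04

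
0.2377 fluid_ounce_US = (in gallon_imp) 0.001546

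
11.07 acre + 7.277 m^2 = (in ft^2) 4.823e+05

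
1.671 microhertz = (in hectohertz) 1.671e-08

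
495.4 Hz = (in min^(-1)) 2.972e+04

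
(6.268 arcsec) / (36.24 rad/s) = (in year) 2.659e-14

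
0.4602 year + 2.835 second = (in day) 168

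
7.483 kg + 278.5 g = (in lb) 17.11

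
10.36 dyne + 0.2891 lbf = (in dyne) 1.286e+05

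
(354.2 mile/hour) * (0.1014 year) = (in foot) 1.661e+09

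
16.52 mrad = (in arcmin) 56.79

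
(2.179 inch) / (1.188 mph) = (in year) 3.305e-09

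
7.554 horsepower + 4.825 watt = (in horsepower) 7.56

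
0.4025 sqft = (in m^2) 0.03739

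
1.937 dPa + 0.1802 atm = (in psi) 2.648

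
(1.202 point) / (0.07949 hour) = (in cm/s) 0.0001482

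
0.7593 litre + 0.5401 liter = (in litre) 1.299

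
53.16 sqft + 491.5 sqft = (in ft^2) 544.7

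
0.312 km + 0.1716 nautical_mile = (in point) 1.785e+06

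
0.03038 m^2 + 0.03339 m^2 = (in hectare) 6.377e-06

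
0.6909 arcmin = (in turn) 3.199e-05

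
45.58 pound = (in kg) 20.67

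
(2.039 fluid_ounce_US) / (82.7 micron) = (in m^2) 0.7291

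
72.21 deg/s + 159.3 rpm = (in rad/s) 17.94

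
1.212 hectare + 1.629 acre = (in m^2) 1.871e+04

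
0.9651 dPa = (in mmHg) 0.0007239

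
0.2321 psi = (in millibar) 16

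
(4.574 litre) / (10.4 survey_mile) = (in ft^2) 2.942e-06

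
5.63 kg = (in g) 5630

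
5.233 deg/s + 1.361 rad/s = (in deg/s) 83.21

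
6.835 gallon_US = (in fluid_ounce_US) 874.9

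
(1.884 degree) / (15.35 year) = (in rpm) 6.487e-10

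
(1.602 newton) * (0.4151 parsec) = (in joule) 2.052e+16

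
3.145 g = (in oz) 0.1109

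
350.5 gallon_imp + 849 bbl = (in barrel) 859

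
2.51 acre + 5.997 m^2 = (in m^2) 1.016e+04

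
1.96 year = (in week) 102.2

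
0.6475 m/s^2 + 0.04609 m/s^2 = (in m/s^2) 0.6936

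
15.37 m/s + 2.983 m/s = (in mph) 41.05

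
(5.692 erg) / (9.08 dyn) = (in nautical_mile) 3.385e-06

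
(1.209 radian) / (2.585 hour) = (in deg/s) 0.007444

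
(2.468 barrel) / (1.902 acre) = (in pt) 0.1445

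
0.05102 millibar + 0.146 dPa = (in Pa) 5.117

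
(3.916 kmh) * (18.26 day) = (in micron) 1.716e+12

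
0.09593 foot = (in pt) 82.88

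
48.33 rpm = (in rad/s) 5.061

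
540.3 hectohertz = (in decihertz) 5.403e+05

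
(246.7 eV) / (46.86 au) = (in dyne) 5.638e-25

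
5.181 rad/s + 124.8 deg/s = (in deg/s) 421.6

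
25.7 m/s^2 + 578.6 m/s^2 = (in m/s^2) 604.3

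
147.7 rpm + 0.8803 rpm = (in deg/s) 891.5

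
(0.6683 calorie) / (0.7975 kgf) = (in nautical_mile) 0.0001931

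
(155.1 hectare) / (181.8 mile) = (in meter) 5.301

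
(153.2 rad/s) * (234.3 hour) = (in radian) 1.292e+08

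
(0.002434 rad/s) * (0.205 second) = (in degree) 0.02859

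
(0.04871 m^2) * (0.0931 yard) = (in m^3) 0.004147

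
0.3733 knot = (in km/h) 0.6914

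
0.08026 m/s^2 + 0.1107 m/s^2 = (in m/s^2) 0.191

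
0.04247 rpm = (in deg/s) 0.2548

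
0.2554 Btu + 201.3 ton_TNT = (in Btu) 7.983e+08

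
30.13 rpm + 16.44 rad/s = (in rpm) 187.1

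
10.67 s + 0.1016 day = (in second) 8789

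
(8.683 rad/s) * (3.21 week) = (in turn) 2.683e+06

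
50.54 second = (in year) 1.603e-06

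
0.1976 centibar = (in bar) 0.001976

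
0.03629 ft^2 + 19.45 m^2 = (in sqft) 209.4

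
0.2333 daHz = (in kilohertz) 0.002333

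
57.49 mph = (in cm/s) 2570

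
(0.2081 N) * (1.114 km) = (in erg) 2.318e+09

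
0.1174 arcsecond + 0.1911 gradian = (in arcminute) 10.32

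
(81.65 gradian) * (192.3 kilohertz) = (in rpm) 2.355e+06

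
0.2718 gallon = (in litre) 1.029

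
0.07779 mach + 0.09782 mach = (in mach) 0.1756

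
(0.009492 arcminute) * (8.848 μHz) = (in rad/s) 2.443e-11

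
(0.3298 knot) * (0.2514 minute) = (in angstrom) 2.559e+10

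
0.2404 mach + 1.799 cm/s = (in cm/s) 8187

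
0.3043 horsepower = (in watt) 226.9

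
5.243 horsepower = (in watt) 3910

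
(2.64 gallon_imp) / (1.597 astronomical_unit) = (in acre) 1.241e-17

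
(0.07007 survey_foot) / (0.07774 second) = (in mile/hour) 0.6145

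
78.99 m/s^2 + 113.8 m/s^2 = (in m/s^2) 192.8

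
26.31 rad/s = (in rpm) 251.2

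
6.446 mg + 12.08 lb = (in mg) 5.479e+06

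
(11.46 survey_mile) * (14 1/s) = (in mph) 5.776e+05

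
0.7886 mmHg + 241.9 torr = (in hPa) 323.6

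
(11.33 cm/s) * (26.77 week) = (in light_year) 1.939e-10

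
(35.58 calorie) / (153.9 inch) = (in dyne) 3.808e+06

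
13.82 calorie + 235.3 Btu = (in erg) 2.483e+12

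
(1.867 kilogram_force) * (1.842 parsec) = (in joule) 1.041e+18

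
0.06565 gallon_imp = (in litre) 0.2985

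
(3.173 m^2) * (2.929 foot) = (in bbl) 17.82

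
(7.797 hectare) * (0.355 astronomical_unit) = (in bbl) 2.604e+16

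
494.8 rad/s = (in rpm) 4725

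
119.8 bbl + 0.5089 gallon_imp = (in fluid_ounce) 6.441e+05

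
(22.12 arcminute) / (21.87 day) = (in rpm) 3.252e-08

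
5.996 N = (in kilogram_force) 0.6114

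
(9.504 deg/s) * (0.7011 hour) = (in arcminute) 1.439e+06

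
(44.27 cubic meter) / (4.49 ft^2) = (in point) 3.008e+05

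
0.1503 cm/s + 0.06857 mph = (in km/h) 0.1158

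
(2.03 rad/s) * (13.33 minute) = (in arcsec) 3.349e+08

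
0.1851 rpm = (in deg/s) 1.111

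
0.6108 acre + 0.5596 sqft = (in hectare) 0.2472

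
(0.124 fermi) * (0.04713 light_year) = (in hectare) 5.529e-06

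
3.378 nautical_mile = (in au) 4.182e-08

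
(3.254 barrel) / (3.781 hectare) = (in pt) 0.03879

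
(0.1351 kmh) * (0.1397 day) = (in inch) 1.783e+04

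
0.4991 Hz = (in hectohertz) 0.004991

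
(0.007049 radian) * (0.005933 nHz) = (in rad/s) 4.182e-14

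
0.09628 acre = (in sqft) 4194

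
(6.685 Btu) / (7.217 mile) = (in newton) 0.6073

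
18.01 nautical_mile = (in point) 9.455e+07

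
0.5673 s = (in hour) 0.0001576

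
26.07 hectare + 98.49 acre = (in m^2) 6.593e+05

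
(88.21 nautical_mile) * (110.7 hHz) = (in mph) 4.045e+09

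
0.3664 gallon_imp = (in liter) 1.666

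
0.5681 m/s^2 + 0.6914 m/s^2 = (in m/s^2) 1.26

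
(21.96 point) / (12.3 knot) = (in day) 1.417e-08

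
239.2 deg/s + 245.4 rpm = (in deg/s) 1712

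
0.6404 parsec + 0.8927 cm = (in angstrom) 1.976e+26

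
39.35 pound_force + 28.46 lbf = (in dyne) 3.016e+07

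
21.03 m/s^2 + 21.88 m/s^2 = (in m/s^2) 42.91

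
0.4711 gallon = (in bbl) 0.01122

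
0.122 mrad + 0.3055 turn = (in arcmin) 6599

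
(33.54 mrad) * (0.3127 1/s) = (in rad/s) 0.01049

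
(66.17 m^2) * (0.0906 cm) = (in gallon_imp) 13.19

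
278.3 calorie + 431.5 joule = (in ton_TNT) 3.814e-07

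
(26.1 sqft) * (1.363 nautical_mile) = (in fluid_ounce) 2.07e+08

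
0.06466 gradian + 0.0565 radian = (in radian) 0.05752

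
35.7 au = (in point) 1.514e+16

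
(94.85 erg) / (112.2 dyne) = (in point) 23.96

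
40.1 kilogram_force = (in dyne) 3.932e+07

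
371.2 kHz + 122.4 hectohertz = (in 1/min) 2.301e+07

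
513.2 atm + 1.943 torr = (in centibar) 5.2e+04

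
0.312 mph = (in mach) 0.0004096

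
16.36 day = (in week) 2.337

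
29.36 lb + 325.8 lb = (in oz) 5683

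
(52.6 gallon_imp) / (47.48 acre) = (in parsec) 4.033e-23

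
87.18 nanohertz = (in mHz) 8.718e-05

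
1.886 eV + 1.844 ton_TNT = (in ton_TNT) 1.844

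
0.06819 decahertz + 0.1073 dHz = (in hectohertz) 0.006926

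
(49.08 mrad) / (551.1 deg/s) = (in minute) 8.504e-05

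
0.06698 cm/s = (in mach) 1.967e-06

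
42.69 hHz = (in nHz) 4.269e+12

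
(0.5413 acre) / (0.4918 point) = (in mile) 7845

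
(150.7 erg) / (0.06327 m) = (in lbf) 5.355e-05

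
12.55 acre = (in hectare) 5.079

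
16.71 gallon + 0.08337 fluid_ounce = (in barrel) 0.3979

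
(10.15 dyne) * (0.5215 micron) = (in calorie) 1.265e-11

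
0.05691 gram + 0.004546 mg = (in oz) 0.002008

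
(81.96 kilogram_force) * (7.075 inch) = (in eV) 9.015e+20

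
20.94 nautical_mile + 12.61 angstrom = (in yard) 4.241e+04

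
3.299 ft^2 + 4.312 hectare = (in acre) 10.66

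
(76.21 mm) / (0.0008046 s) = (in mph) 211.9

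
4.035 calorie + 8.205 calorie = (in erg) 5.121e+08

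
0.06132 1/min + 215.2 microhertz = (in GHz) 1.237e-12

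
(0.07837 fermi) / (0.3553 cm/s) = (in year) 6.994e-22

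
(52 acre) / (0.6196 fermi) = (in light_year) 3.59e+04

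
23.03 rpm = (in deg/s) 138.2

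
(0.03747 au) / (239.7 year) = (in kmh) 2.67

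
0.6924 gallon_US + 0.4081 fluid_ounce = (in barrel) 0.01656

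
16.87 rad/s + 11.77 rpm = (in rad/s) 18.1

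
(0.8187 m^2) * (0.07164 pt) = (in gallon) 0.005466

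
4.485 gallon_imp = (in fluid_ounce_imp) 717.6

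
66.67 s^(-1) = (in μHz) 6.667e+07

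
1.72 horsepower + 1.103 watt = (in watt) 1284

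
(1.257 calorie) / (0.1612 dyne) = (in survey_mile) 2027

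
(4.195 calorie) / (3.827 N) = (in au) 3.066e-11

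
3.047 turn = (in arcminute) 6.582e+04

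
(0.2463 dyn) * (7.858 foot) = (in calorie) 1.41e-06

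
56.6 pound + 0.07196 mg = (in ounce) 905.6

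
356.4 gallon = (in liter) 1349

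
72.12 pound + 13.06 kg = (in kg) 45.77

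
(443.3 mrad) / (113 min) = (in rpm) 0.0006244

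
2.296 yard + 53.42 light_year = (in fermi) 5.054e+32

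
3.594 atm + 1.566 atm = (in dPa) 5.228e+06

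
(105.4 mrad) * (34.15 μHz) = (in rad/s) 3.599e-06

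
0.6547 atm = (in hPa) 663.4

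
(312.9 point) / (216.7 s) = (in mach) 1.496e-06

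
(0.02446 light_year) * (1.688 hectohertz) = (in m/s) 3.906e+16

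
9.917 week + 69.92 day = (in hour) 3344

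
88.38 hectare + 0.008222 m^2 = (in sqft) 9.513e+06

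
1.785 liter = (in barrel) 0.01123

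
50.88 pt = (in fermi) 1.795e+13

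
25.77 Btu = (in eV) 1.697e+23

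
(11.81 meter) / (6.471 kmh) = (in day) 7.604e-05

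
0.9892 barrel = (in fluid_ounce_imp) 5535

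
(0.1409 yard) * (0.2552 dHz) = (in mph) 0.007355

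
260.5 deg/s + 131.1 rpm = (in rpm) 174.5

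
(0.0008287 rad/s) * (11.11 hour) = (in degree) 1899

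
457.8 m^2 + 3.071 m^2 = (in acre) 0.1139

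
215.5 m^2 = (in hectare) 0.02155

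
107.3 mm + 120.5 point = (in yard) 0.1638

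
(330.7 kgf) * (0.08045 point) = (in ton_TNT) 2.2e-11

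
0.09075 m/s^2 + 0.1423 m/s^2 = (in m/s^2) 0.2331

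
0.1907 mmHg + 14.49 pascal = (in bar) 0.0003991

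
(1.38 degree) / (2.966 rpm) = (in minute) 0.001292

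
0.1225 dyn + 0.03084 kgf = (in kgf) 0.03084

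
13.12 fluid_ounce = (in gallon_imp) 0.08535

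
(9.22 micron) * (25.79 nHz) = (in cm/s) 2.378e-11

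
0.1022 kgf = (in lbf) 0.2253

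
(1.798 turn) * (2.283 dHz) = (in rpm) 24.63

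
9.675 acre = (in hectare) 3.915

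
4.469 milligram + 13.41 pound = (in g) 6083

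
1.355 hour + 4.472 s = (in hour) 1.356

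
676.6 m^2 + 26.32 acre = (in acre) 26.49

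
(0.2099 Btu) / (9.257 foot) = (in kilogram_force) 8.004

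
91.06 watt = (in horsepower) 0.1221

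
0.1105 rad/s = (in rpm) 1.055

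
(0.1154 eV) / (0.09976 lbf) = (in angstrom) 4.167e-10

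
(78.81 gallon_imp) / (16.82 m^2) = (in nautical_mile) 1.15e-05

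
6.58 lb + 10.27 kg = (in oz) 467.5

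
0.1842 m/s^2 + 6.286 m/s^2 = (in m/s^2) 6.47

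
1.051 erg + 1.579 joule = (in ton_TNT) 3.774e-10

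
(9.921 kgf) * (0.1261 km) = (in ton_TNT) 2.932e-06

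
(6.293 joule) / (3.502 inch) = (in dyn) 7.075e+06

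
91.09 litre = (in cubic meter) 0.09109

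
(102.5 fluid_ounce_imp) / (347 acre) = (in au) 1.386e-20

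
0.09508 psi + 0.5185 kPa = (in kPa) 1.174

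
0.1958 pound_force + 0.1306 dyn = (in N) 0.871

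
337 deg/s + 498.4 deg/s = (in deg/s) 835.4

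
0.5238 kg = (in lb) 1.155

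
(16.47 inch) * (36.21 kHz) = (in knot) 2.945e+04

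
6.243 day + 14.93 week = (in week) 15.82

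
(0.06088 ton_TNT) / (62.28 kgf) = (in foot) 1.368e+06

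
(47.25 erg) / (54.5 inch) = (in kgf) 3.481e-07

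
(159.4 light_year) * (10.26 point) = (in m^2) 5.458e+15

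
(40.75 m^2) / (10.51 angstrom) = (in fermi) 3.877e+25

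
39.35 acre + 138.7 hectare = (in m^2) 1.546e+06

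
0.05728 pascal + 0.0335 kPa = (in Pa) 33.56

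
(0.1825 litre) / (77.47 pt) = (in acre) 1.65e-06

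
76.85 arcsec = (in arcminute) 1.281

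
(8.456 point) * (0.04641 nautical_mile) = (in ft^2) 2.76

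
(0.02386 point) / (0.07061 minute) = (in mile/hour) 4.444e-06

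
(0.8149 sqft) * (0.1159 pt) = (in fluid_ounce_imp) 0.1089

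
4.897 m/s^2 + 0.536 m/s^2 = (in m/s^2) 5.433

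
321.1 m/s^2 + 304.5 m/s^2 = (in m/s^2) 625.6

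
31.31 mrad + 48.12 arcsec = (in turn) 0.00502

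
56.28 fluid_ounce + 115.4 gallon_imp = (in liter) 526.3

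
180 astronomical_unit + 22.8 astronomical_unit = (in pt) 8.6e+16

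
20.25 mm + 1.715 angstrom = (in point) 57.4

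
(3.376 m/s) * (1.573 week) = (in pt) 9.104e+09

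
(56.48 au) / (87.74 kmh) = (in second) 3.467e+11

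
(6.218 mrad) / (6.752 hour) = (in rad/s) 2.558e-07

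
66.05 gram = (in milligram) 6.605e+04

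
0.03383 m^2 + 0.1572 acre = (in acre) 0.1572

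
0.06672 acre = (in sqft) 2906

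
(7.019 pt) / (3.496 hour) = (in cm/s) 1.967e-05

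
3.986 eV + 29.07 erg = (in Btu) 2.755e-09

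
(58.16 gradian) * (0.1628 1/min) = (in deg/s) 0.142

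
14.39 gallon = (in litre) 54.47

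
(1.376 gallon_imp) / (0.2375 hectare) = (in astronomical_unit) 1.761e-17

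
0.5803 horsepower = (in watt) 432.7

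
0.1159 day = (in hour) 2.782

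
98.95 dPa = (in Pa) 9.895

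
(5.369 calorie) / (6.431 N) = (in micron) 3.493e+06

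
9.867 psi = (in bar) 0.6803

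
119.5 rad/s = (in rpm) 1141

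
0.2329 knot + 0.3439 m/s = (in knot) 0.9014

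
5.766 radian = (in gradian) 367.1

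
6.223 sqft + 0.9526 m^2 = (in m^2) 1.531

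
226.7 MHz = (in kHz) 2.267e+05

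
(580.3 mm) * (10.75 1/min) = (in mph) 0.2326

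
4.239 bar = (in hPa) 4239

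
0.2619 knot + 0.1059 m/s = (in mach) 0.0007067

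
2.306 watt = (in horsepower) 0.003092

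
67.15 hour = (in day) 2.798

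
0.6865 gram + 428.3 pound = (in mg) 1.943e+08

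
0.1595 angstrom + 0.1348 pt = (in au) 3.179e-16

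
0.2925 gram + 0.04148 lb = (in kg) 0.01911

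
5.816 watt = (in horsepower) 0.007799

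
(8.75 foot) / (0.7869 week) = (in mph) 1.254e-05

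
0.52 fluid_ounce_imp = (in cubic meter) 1.477e-05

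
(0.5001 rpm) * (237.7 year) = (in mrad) 3.926e+11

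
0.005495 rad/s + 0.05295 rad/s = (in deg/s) 3.349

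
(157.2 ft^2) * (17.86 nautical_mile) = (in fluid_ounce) 1.633e+10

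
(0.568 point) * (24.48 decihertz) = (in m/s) 0.0004905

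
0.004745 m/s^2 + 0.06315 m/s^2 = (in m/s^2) 0.06789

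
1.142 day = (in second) 9.867e+04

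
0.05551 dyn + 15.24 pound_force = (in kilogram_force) 6.913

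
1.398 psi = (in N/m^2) 9639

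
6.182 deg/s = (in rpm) 1.03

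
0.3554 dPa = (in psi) 5.155e-06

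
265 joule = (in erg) 2.65e+09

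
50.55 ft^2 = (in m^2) 4.696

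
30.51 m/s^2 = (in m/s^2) 30.51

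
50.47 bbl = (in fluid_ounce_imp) 2.824e+05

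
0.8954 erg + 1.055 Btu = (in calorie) 266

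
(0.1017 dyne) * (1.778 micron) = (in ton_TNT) 4.322e-22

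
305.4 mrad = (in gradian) 19.44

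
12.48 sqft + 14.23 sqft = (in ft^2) 26.71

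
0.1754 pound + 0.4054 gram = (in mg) 7.997e+04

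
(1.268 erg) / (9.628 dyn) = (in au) 8.804e-15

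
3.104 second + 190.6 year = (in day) 6.957e+04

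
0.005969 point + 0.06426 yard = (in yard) 0.06426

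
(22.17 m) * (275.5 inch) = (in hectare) 0.01551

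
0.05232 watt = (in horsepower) 7.016e-05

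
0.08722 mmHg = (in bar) 0.0001163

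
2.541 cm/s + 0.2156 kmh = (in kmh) 0.3071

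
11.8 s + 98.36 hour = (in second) 3.541e+05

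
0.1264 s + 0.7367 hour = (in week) 0.004385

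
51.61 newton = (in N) 51.61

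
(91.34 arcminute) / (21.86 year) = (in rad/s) 3.854e-11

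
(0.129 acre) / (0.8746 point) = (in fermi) 1.692e+21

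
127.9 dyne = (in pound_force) 0.0002875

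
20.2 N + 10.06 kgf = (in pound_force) 26.72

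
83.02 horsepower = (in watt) 6.191e+04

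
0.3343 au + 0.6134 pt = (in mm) 5.001e+13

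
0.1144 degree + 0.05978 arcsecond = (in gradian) 0.1271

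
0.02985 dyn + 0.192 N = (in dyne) 1.92e+04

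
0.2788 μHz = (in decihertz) 2.788e-06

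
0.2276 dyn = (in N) 2.276e-06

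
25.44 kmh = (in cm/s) 706.7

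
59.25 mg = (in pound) 0.0001306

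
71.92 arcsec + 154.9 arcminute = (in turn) 0.007227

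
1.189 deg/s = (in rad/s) 0.02075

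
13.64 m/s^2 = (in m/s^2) 13.64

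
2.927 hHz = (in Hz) 292.7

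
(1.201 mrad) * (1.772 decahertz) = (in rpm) 0.2032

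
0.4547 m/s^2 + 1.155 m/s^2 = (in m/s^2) 1.61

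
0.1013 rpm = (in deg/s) 0.6078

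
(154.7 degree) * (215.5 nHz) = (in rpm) 5.556e-06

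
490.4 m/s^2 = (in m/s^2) 490.4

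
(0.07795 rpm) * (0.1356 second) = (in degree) 0.06342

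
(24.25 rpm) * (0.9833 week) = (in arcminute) 5.192e+09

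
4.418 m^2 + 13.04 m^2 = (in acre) 0.004314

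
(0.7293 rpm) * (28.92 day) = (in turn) 3.037e+04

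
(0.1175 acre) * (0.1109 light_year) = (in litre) 4.989e+20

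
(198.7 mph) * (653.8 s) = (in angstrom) 5.807e+14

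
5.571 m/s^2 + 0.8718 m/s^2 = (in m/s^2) 6.443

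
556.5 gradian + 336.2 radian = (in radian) 344.9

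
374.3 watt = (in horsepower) 0.5019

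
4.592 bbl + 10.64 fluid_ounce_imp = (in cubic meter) 0.7304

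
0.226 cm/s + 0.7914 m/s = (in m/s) 0.7937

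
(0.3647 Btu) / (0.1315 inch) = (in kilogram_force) 1.175e+04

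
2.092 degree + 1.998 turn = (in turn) 2.004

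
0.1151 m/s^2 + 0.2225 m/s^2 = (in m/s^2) 0.3376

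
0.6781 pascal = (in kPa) 0.0006781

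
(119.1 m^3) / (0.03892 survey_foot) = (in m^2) 1.004e+04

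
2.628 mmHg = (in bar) 0.003504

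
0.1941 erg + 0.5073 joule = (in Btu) 0.0004808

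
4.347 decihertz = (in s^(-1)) 0.4347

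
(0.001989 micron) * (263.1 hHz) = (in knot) 0.0001017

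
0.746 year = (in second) 2.353e+07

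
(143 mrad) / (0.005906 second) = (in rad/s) 24.21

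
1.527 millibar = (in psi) 0.02215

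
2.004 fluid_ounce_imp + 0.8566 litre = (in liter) 0.9135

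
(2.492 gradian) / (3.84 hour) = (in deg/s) 0.0001622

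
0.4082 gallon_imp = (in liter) 1.856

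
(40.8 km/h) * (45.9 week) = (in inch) 1.239e+10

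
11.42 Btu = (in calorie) 2880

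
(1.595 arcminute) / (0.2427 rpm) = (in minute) 0.0003043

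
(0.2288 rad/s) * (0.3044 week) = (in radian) 4.212e+04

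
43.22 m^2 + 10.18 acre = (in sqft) 4.439e+05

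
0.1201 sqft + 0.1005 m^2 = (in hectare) 1.117e-05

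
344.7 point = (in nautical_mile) 6.566e-05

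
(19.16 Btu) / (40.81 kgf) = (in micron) 5.051e+07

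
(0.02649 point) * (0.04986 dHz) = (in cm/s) 4.659e-06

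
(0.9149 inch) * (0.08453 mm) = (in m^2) 1.964e-06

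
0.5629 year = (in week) 29.35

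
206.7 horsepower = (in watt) 1.541e+05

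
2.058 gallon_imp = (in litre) 9.356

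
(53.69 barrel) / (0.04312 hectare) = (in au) 1.323e-13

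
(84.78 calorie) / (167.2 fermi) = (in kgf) 2.163e+14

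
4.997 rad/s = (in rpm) 47.72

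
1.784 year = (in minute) 9.377e+05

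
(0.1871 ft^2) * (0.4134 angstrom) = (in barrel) 4.52e-12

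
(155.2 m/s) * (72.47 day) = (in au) 0.006496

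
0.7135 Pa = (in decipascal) 7.135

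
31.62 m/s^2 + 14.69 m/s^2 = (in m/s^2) 46.31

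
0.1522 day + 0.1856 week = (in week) 0.2073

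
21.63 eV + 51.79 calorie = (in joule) 216.7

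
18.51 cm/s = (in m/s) 0.1851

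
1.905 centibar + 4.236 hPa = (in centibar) 2.329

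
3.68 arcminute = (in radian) 0.00107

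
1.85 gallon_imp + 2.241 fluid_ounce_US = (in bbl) 0.05332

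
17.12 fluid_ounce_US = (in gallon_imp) 0.1114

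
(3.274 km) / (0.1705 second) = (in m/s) 1.92e+04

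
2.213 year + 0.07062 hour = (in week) 115.4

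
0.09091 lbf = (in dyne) 4.044e+04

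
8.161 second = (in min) 0.136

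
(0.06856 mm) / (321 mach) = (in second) 6.273e-10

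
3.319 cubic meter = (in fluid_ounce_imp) 1.168e+05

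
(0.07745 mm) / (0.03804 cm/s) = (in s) 0.2036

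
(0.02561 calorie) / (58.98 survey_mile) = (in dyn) 0.1129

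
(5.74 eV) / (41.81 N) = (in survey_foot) 7.216e-20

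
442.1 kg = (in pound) 974.7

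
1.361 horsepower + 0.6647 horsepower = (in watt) 1511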